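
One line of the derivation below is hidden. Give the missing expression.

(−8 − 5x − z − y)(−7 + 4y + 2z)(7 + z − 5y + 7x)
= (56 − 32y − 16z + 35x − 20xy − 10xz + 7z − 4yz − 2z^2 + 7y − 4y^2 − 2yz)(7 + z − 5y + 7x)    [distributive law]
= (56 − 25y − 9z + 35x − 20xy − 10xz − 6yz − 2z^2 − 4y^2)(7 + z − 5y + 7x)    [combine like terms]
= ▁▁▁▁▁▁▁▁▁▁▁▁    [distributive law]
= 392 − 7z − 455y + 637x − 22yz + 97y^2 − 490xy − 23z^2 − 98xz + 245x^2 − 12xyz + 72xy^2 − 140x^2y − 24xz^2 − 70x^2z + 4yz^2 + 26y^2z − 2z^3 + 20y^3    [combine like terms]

By distributive law:

392 + 56z − 280y + 392x − 175y − 25yz + 125y^2 − 175xy − 63z − 9z^2 + 45yz − 63xz + 245x + 35xz − 175xy + 245x^2 − 140xy − 20xyz + 100xy^2 − 140x^2y − 70xz − 10xz^2 + 50xyz − 70x^2z − 42yz − 6yz^2 + 30y^2z − 42xyz − 14z^2 − 2z^3 + 10yz^2 − 14xz^2 − 28y^2 − 4y^2z + 20y^3 − 28xy^2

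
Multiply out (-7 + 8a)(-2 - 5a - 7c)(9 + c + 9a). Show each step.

126 + 455c + 297a - 44ac - 189a^2 + 49c^2 - 544a^2c - 360a^3 - 56ac^2

(-7 + 8a)(-2 - 5a - 7c)(9 + c + 9a)
= (14 + 35a + 49c - 16a - 40a^2 - 56ac)(9 + c + 9a)    [distributive law]
= (14 + 19a + 49c - 40a^2 - 56ac)(9 + c + 9a)    [combine like terms]
= 126 + 14c + 126a + 171a + 19ac + 171a^2 + 441c + 49c^2 + 441ac - 360a^2 - 40a^2c - 360a^3 - 504ac - 56ac^2 - 504a^2c    [distributive law]
= 126 + 455c + 297a - 44ac - 189a^2 + 49c^2 - 544a^2c - 360a^3 - 56ac^2    [combine like terms]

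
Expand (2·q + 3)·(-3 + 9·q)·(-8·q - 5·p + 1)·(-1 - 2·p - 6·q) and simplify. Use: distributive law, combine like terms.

-408·q² + 1020·p·q² + 1044·q³ - 351·p·q + 210·p²·q - 39·q + 828·p·q³ + 864·q⁴ + 180·p²·q² - 27·p - 90·p² + 9

(2·q + 3)·(-3 + 9·q)·(-8·q - 5·p + 1)·(-1 - 2·p - 6·q)
= (-6·q + 18·q² - 9 + 27·q)·(-8·q - 5·p + 1)·(-1 - 2·p - 6·q)    [distributive law]
= (21·q + 18·q² - 9)·(-8·q - 5·p + 1)·(-1 - 2·p - 6·q)    [combine like terms]
= (-168·q² - 105·p·q + 21·q - 144·q³ - 90·p·q² + 18·q² + 72·q + 45·p - 9)·(-1 - 2·p - 6·q)    [distributive law]
= (-150·q² - 105·p·q + 93·q - 144·q³ - 90·p·q² + 45·p - 9)·(-1 - 2·p - 6·q)    [combine like terms]
= 150·q² + 300·p·q² + 900·q³ + 105·p·q + 210·p²·q + 630·p·q² - 93·q - 186·p·q - 558·q² + 144·q³ + 288·p·q³ + 864·q⁴ + 90·p·q² + 180·p²·q² + 540·p·q³ - 45·p - 90·p² - 270·p·q + 9 + 18·p + 54·q    [distributive law]
= -408·q² + 1020·p·q² + 1044·q³ - 351·p·q + 210·p²·q - 39·q + 828·p·q³ + 864·q⁴ + 180·p²·q² - 27·p - 90·p² + 9    [combine like terms]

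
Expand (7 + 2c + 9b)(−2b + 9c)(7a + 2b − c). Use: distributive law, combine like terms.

(7 + 2c + 9b)(−2b + 9c)(7a + 2b − c)
= (−14b + 63c − 4bc + 18c^2 − 18b^2 + 81bc)(7a + 2b − c)    [distributive law]
= (−14b + 63c + 77bc + 18c^2 − 18b^2)(7a + 2b − c)    [combine like terms]
= −98ab − 28b^2 + 14bc + 441ac + 126bc − 63c^2 + 539abc + 154b^2c − 77bc^2 + 126ac^2 + 36bc^2 − 18c^3 − 126ab^2 − 36b^3 + 18b^2c    [distributive law]
= −98ab − 28b^2 + 140bc + 441ac − 63c^2 + 539abc + 172b^2c − 41bc^2 + 126ac^2 − 18c^3 − 126ab^2 − 36b^3    [combine like terms]

−98ab − 28b^2 + 140bc + 441ac − 63c^2 + 539abc + 172b^2c − 41bc^2 + 126ac^2 − 18c^3 − 126ab^2 − 36b^3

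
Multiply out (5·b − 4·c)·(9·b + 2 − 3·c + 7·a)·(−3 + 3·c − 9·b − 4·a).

(5·b − 4·c)·(9·b + 2 − 3·c + 7·a)·(−3 + 3·c − 9·b − 4·a)
= (45·b^2 + 10·b − 15·b·c + 35·a·b − 36·b·c − 8·c + 12·c^2 − 28·a·c)·(−3 + 3·c − 9·b − 4·a)    [distributive law]
= (45·b^2 + 10·b − 51·b·c + 35·a·b − 8·c + 12·c^2 − 28·a·c)·(−3 + 3·c − 9·b − 4·a)    [combine like terms]
= −135·b^2 + 135·b^2·c − 405·b^3 − 180·a·b^2 − 30·b + 30·b·c − 90·b^2 − 40·a·b + 153·b·c − 153·b·c^2 + 459·b^2·c + 204·a·b·c − 105·a·b + 105·a·b·c − 315·a·b^2 − 140·a^2·b + 24·c − 24·c^2 + 72·b·c + 32·a·c − 36·c^2 + 36·c^3 − 108·b·c^2 − 48·a·c^2 + 84·a·c − 84·a·c^2 + 252·a·b·c + 112·a^2·c    [distributive law]
= −225·b^2 + 594·b^2·c − 405·b^3 − 495·a·b^2 − 30·b + 255·b·c − 145·a·b − 261·b·c^2 + 561·a·b·c − 140·a^2·b + 24·c − 60·c^2 + 116·a·c + 36·c^3 − 132·a·c^2 + 112·a^2·c    [combine like terms]

−225·b^2 + 594·b^2·c − 405·b^3 − 495·a·b^2 − 30·b + 255·b·c − 145·a·b − 261·b·c^2 + 561·a·b·c − 140·a^2·b + 24·c − 60·c^2 + 116·a·c + 36·c^3 − 132·a·c^2 + 112·a^2·c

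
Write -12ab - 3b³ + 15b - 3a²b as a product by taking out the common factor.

3b(-4a - b² + 5 - a²)

-12ab - 3b³ + 15b - 3a²b
= 3(-4ab - b³ + 5b - a²b)    [factor out 3]
= 3b(-4a - b² + 5 - a²)    [factor out b]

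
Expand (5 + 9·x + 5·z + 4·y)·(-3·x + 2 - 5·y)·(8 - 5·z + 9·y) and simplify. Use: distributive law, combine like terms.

24·x - 135·x·z - 429·x·y + 80 + 30·z - 46·y - 25·y·z - 313·y² - 216·x² + 135·x²·z - 243·x²·y + 150·x·y·z - 513·x·y² + 75·x·z² - 50·z² + 125·y·z² - 125·y²·z - 180·y³

(5 + 9·x + 5·z + 4·y)·(-3·x + 2 - 5·y)·(8 - 5·z + 9·y)
= (-15·x + 10 - 25·y - 27·x² + 18·x - 45·x·y - 15·x·z + 10·z - 25·y·z - 12·x·y + 8·y - 20·y²)·(8 - 5·z + 9·y)    [distributive law]
= (3·x + 10 - 17·y - 27·x² - 57·x·y - 15·x·z + 10·z - 25·y·z - 20·y²)·(8 - 5·z + 9·y)    [combine like terms]
= 24·x - 15·x·z + 27·x·y + 80 - 50·z + 90·y - 136·y + 85·y·z - 153·y² - 216·x² + 135·x²·z - 243·x²·y - 456·x·y + 285·x·y·z - 513·x·y² - 120·x·z + 75·x·z² - 135·x·y·z + 80·z - 50·z² + 90·y·z - 200·y·z + 125·y·z² - 225·y²·z - 160·y² + 100·y²·z - 180·y³    [distributive law]
= 24·x - 135·x·z - 429·x·y + 80 + 30·z - 46·y - 25·y·z - 313·y² - 216·x² + 135·x²·z - 243·x²·y + 150·x·y·z - 513·x·y² + 75·x·z² - 50·z² + 125·y·z² - 125·y²·z - 180·y³    [combine like terms]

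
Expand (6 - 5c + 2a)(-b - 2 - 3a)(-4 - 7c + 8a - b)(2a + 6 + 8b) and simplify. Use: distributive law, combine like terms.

-100ab + 600b + 324b^2 + 1650abc + 424bc + 66b^2c - 1312a^2b - 120ab^2 + 48b^3 + 48a + 288 + 1132ac + 264c - 928a^2 + 1320a^2c - 592a^3 - 910abc^2 - 770bc^2 - 280b^2c^2 + 1374a^2bc + 302ab^2c - 40b^3c - 770ac^2 - 420c^2 - 210a^2c^2 + 324a^3c - 404a^3b - 76a^2b^2 + 16ab^3 - 96a^4

(6 - 5c + 2a)(-b - 2 - 3a)(-4 - 7c + 8a - b)(2a + 6 + 8b)
= (-6b - 12 - 18a + 5bc + 10c + 15ac - 2ab - 4a - 6a^2)(-4 - 7c + 8a - b)(2a + 6 + 8b)    [distributive law]
= (-6b - 12 - 22a + 5bc + 10c + 15ac - 2ab - 6a^2)(-4 - 7c + 8a - b)(2a + 6 + 8b)    [combine like terms]
= (24b + 42bc - 48ab + 6b^2 + 48 + 84c - 96a + 12b + 88a + 154ac - 176a^2 + 22ab - 20bc - 35bc^2 + 40abc - 5b^2c - 40c - 70c^2 + 80ac - 10bc - 60ac - 105ac^2 + 120a^2c - 15abc + 8ab + 14abc - 16a^2b + 2ab^2 + 24a^2 + 42a^2c - 48a^3 + 6a^2b)(2a + 6 + 8b)    [distributive law]
= (36b + 12bc - 18ab + 6b^2 + 48 + 44c - 8a + 174ac - 152a^2 - 35bc^2 + 39abc - 5b^2c - 70c^2 - 105ac^2 + 162a^2c - 10a^2b + 2ab^2 - 48a^3)(2a + 6 + 8b)    [combine like terms]
= 72ab + 216b + 288b^2 + 24abc + 72bc + 96b^2c - 36a^2b - 108ab - 144ab^2 + 12ab^2 + 36b^2 + 48b^3 + 96a + 288 + 384b + 88ac + 264c + 352bc - 16a^2 - 48a - 64ab + 348a^2c + 1044ac + 1392abc - 304a^3 - 912a^2 - 1216a^2b - 70abc^2 - 210bc^2 - 280b^2c^2 + 78a^2bc + 234abc + 312ab^2c - 10ab^2c - 30b^2c - 40b^3c - 140ac^2 - 420c^2 - 560bc^2 - 210a^2c^2 - 630ac^2 - 840abc^2 + 324a^3c + 972a^2c + 1296a^2bc - 20a^3b - 60a^2b - 80a^2b^2 + 4a^2b^2 + 12ab^2 + 16ab^3 - 96a^4 - 288a^3 - 384a^3b    [distributive law]
= -100ab + 600b + 324b^2 + 1650abc + 424bc + 66b^2c - 1312a^2b - 120ab^2 + 48b^3 + 48a + 288 + 1132ac + 264c - 928a^2 + 1320a^2c - 592a^3 - 910abc^2 - 770bc^2 - 280b^2c^2 + 1374a^2bc + 302ab^2c - 40b^3c - 770ac^2 - 420c^2 - 210a^2c^2 + 324a^3c - 404a^3b - 76a^2b^2 + 16ab^3 - 96a^4    [combine like terms]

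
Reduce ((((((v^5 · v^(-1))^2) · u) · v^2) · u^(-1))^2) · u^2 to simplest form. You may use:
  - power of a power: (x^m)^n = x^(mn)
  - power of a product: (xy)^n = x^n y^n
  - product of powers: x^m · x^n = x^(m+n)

((((((v^5 · v^(-1))^2) · u) · v^2) · u^(-1))^2) · u^2
= ((((((v^5 · v^(-1))^2) · u) · v^2)^2) · ((u^(-1))^2)) · u^2    [power of a product]
= ((((((v^5 · v^(-1))^2) · u)^2) · ((v^2)^2)) · ((u^(-1))^2)) · u^2    [power of a product]
= ((((((v^5 · v^(-1))^2)^2) · (u^2)) · ((v^2)^2)) · ((u^(-1))^2)) · u^2    [power of a product]
= (((((v^5 · v^(-1))^4) · (u^2)) · ((v^2)^2)) · ((u^(-1))^2)) · u^2    [power of a power]
= ((((((v^5)^4) · ((v^(-1))^4)) · (u^2)) · ((v^2)^2)) · ((u^(-1))^2)) · u^2    [power of a product]
= ((((v^20 · ((v^(-1))^4)) · (u^2)) · ((v^2)^2)) · ((u^(-1))^2)) · u^2    [power of a power]
= ((((v^20 · v^(-4)) · (u^2)) · ((v^2)^2)) · ((u^(-1))^2)) · u^2    [power of a power]
= (((v^16 · (u^2)) · ((v^2)^2)) · ((u^(-1))^2)) · u^2    [product of powers]
= (((v^16 · u^2) · v^4) · ((u^(-1))^2)) · u^2    [power of a power]
= (((v^16 · u^2) · v^4) · u^(-2)) · u^2    [power of a power]
= u^2·v^20    [product of powers]

u^2·v^20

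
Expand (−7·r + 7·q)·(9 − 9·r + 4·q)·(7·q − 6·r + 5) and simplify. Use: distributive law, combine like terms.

−1274·q·r + 693·r^2 − 315·r + 987·q·r^2 − 378·r^3 − 805·q^2·r + 581·q^2 + 315·q + 196·q^3

(−7·r + 7·q)·(9 − 9·r + 4·q)·(7·q − 6·r + 5)
= (−63·r + 63·r^2 − 28·q·r + 63·q − 63·q·r + 28·q^2)·(7·q − 6·r + 5)    [distributive law]
= (−63·r + 63·r^2 − 91·q·r + 63·q + 28·q^2)·(7·q − 6·r + 5)    [combine like terms]
= −441·q·r + 378·r^2 − 315·r + 441·q·r^2 − 378·r^3 + 315·r^2 − 637·q^2·r + 546·q·r^2 − 455·q·r + 441·q^2 − 378·q·r + 315·q + 196·q^3 − 168·q^2·r + 140·q^2    [distributive law]
= −1274·q·r + 693·r^2 − 315·r + 987·q·r^2 − 378·r^3 − 805·q^2·r + 581·q^2 + 315·q + 196·q^3    [combine like terms]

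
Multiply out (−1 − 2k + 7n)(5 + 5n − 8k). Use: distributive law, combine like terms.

−5 + 30n − 2k − 66kn + 16k^2 + 35n^2

(−1 − 2k + 7n)(5 + 5n − 8k)
= −5 − 5n + 8k − 10k − 10kn + 16k^2 + 35n + 35n^2 − 56kn    [distributive law]
= −5 + 30n − 2k − 66kn + 16k^2 + 35n^2    [combine like terms]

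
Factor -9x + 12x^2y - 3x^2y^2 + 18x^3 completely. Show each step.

3x(-3 + 4xy - xy^2 + 6x^2)

-9x + 12x^2y - 3x^2y^2 + 18x^3
= 3(-3x + 4x^2y - x^2y^2 + 6x^3)    [factor out 3]
= 3x(-3 + 4xy - xy^2 + 6x^2)    [factor out x]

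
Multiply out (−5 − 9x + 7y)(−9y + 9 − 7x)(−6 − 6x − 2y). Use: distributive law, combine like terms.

−558y − 748xy + 162y^2 + 270 + 546x − 102x^2 − 318x^2y + 314xy^2 − 378x^3 + 126y^3

(−5 − 9x + 7y)(−9y + 9 − 7x)(−6 − 6x − 2y)
= (45y − 45 + 35x + 81xy − 81x + 63x^2 − 63y^2 + 63y − 49xy)(−6 − 6x − 2y)    [distributive law]
= (108y − 45 − 46x + 32xy + 63x^2 − 63y^2)(−6 − 6x − 2y)    [combine like terms]
= −648y − 648xy − 216y^2 + 270 + 270x + 90y + 276x + 276x^2 + 92xy − 192xy − 192x^2y − 64xy^2 − 378x^2 − 378x^3 − 126x^2y + 378y^2 + 378xy^2 + 126y^3    [distributive law]
= −558y − 748xy + 162y^2 + 270 + 546x − 102x^2 − 318x^2y + 314xy^2 − 378x^3 + 126y^3    [combine like terms]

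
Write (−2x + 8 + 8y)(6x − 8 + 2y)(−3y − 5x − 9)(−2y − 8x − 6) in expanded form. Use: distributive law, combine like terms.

(−2x + 8 + 8y)(6x − 8 + 2y)(−3y − 5x − 9)(−2y − 8x − 6)
= (−12x² + 16x − 4xy + 48x − 64 + 16y + 48xy − 64y + 16y²)(−3y − 5x − 9)(−2y − 8x − 6)    [distributive law]
= (−12x² + 64x + 44xy − 64 − 48y + 16y²)(−3y − 5x − 9)(−2y − 8x − 6)    [combine like terms]
= (36x²y + 60x³ + 108x² − 192xy − 320x² − 576x − 132xy² − 220x²y − 396xy + 192y + 320x + 576 + 144y² + 240xy + 432y − 48y³ − 80xy² − 144y²)(−2y − 8x − 6)    [distributive law]
= (−184x²y + 60x³ − 212x² − 348xy − 256x − 212xy² + 624y + 576 − 48y³)(−2y − 8x − 6)    [combine like terms]
= 368x²y² + 1472x³y + 1104x²y − 120x³y − 480x⁴ − 360x³ + 424x²y + 1696x³ + 1272x² + 696xy² + 2784x²y + 2088xy + 512xy + 2048x² + 1536x + 424xy³ + 1696x²y² + 1272xy² − 1248y² − 4992xy − 3744y − 1152y − 4608x − 3456 + 96y⁴ + 384xy³ + 288y³    [distributive law]
= 2064x²y² + 1352x³y + 4312x²y − 480x⁴ + 1336x³ + 3320x² + 1968xy² − 2392xy − 3072x + 808xy³ − 1248y² − 4896y − 3456 + 96y⁴ + 288y³    [combine like terms]

2064x²y² + 1352x³y + 4312x²y − 480x⁴ + 1336x³ + 3320x² + 1968xy² − 2392xy − 3072x + 808xy³ − 1248y² − 4896y − 3456 + 96y⁴ + 288y³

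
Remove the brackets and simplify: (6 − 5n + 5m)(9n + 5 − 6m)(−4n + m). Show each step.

−116n² + 73mn − 120n + 30m − 11m² + 180n³ − 345mn² + 195m²n − 30m³

(6 − 5n + 5m)(9n + 5 − 6m)(−4n + m)
= (54n + 30 − 36m − 45n² − 25n + 30mn + 45mn + 25m − 30m²)(−4n + m)    [distributive law]
= (29n + 30 − 11m − 45n² + 75mn − 30m²)(−4n + m)    [combine like terms]
= −116n² + 29mn − 120n + 30m + 44mn − 11m² + 180n³ − 45mn² − 300mn² + 75m²n + 120m²n − 30m³    [distributive law]
= −116n² + 73mn − 120n + 30m − 11m² + 180n³ − 345mn² + 195m²n − 30m³    [combine like terms]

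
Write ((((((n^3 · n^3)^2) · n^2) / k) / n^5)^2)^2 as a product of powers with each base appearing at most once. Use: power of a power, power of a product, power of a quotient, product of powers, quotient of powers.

k^(-4)·n^36

((((((n^3 · n^3)^2) · n^2) / k) / n^5)^2)^2
= (((((n^3 · n^3)^2) · n^2) / k) / n^5)^4    [power of a power]
= (((((n^3 · n^3)^2) · n^2) / k)^4) / ((n^5)^4)    [power of a quotient]
= (((((n^3 · n^3)^2) · n^2)^4) / (k^4)) / ((n^5)^4)    [power of a quotient]
= (((((n^3 · n^3)^2)^4) · ((n^2)^4)) / (k^4)) / ((n^5)^4)    [power of a product]
= ((((n^3 · n^3)^8) · ((n^2)^4)) / (k^4)) / ((n^5)^4)    [power of a power]
= (((((n^3)^8) · ((n^3)^8)) · ((n^2)^4)) / (k^4)) / ((n^5)^4)    [power of a product]
= (((n^24 · ((n^3)^8)) · ((n^2)^4)) / (k^4)) / ((n^5)^4)    [power of a power]
= (((n^24 · n^24) · ((n^2)^4)) / (k^4)) / ((n^5)^4)    [power of a power]
= ((n^48 · ((n^2)^4)) / (k^4)) / ((n^5)^4)    [product of powers]
= ((n^48 · n^8) / (k^4)) / ((n^5)^4)    [power of a power]
= (n^56 / (k^4)) / ((n^5)^4)    [product of powers]
= (n^56 / k^4) / n^20    [power of a power]
= k^(-4)·n^36    [quotient of powers]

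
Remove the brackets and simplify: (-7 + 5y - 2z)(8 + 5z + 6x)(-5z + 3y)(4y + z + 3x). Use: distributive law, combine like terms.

(-7 + 5y - 2z)(8 + 5z + 6x)(-5z + 3y)(4y + z + 3x)
= (-56 - 35z - 42x + 40y + 25yz + 30xy - 16z - 10z² - 12xz)(-5z + 3y)(4y + z + 3x)    [distributive law]
= (-56 - 51z - 42x + 40y + 25yz + 30xy - 10z² - 12xz)(-5z + 3y)(4y + z + 3x)    [combine like terms]
= (280z - 168y + 255z² - 153yz + 210xz - 126xy - 200yz + 120y² - 125yz² + 75y²z - 150xyz + 90xy² + 50z³ - 30yz² + 60xz² - 36xyz)(4y + z + 3x)    [distributive law]
= (280z - 168y + 255z² - 353yz + 210xz - 126xy + 120y² - 155yz² + 75y²z - 186xyz + 90xy² + 50z³ + 60xz²)(4y + z + 3x)    [combine like terms]
= 1120yz + 280z² + 840xz - 672y² - 168yz - 504xy + 1020yz² + 255z³ + 765xz² - 1412y²z - 353yz² - 1059xyz + 840xyz + 210xz² + 630x²z - 504xy² - 126xyz - 378x²y + 480y³ + 120y²z + 360xy² - 620y²z² - 155yz³ - 465xyz² + 300y³z + 75y²z² + 225xy²z - 744xy²z - 186xyz² - 558x²yz + 360xy³ + 90xy²z + 270x²y² + 200yz³ + 50z⁴ + 150xz³ + 240xyz² + 60xz³ + 180x²z²    [distributive law]
= 952yz + 280z² + 840xz - 672y² - 504xy + 667yz² + 255z³ + 975xz² - 1292y²z - 345xyz + 630x²z - 144xy² - 378x²y + 480y³ - 545y²z² + 45yz³ - 411xyz² + 300y³z - 429xy²z - 558x²yz + 360xy³ + 270x²y² + 50z⁴ + 210xz³ + 180x²z²    [combine like terms]

952yz + 280z² + 840xz - 672y² - 504xy + 667yz² + 255z³ + 975xz² - 1292y²z - 345xyz + 630x²z - 144xy² - 378x²y + 480y³ - 545y²z² + 45yz³ - 411xyz² + 300y³z - 429xy²z - 558x²yz + 360xy³ + 270x²y² + 50z⁴ + 210xz³ + 180x²z²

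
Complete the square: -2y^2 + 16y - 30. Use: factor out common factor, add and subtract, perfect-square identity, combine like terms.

-2(y - 4)^2 + 2

-2y^2 + 16y - 30
= -2(y^2 - 8y) - 30    [factor out -2 from the y-terms]
= -2(y^2 - 8y + 16 - 16) - 30    [add and subtract 16 inside the bracket]
= -2(y - 4)^2 + 32 - 30    [perfect-square identity]
= -2(y - 4)^2 + 2    [combine constants]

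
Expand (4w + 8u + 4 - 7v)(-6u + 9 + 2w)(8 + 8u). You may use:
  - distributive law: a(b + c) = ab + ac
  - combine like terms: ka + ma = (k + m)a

(4w + 8u + 4 - 7v)(-6u + 9 + 2w)(8 + 8u)
= (-24uw + 36w + 8w^2 - 48u^2 + 72u + 16uw - 24u + 36 + 8w + 42uv - 63v - 14vw)(8 + 8u)    [distributive law]
= (-8uw + 44w + 8w^2 - 48u^2 + 48u + 36 + 42uv - 63v - 14vw)(8 + 8u)    [combine like terms]
= -64uw - 64u^2w + 352w + 352uw + 64w^2 + 64uw^2 - 384u^2 - 384u^3 + 384u + 384u^2 + 288 + 288u + 336uv + 336u^2v - 504v - 504uv - 112vw - 112uvw    [distributive law]
= 288uw - 64u^2w + 352w + 64w^2 + 64uw^2 - 384u^3 + 672u + 288 - 168uv + 336u^2v - 504v - 112vw - 112uvw    [combine like terms]

288uw - 64u^2w + 352w + 64w^2 + 64uw^2 - 384u^3 + 672u + 288 - 168uv + 336u^2v - 504v - 112vw - 112uvw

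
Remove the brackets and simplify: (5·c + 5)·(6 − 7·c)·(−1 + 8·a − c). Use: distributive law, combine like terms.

(5·c + 5)·(6 − 7·c)·(−1 + 8·a − c)
= (30·c − 35·c^2 + 30 − 35·c)·(−1 + 8·a − c)    [distributive law]
= (−5·c − 35·c^2 + 30)·(−1 + 8·a − c)    [combine like terms]
= 5·c − 40·a·c + 5·c^2 + 35·c^2 − 280·a·c^2 + 35·c^3 − 30 + 240·a − 30·c    [distributive law]
= −25·c − 40·a·c + 40·c^2 − 280·a·c^2 + 35·c^3 − 30 + 240·a    [combine like terms]

−25·c − 40·a·c + 40·c^2 − 280·a·c^2 + 35·c^3 − 30 + 240·a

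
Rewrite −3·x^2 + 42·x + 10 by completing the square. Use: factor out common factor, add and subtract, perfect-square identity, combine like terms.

−3(x − 7)^2 + 157

−3·x^2 + 42·x + 10
= −3(x^2 − 14·x) + 10    [factor out -3 from the x-terms]
= −3(x^2 − 14·x + 49 − 49) + 10    [add and subtract 49 inside the bracket]
= −3(x − 7)^2 + 147 + 10    [perfect-square identity]
= −3(x − 7)^2 + 157    [combine constants]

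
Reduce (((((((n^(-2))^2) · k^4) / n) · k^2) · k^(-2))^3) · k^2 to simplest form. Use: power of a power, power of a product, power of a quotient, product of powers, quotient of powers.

k^14·n^(-15)

(((((((n^(-2))^2) · k^4) / n) · k^2) · k^(-2))^3) · k^2
= (((((((n^(-2))^2) · k^4) / n) · k^2)^3) · ((k^(-2))^3)) · k^2    [power of a product]
= (((((((n^(-2))^2) · k^4) / n)^3) · ((k^2)^3)) · ((k^(-2))^3)) · k^2    [power of a product]
= (((((((n^(-2))^2) · k^4)^3) / (n^3)) · ((k^2)^3)) · ((k^(-2))^3)) · k^2    [power of a quotient]
= (((((((n^(-2))^2)^3) · ((k^4)^3)) / (n^3)) · ((k^2)^3)) · ((k^(-2))^3)) · k^2    [power of a product]
= ((((((n^(-2))^6) · ((k^4)^3)) / (n^3)) · ((k^2)^3)) · ((k^(-2))^3)) · k^2    [power of a power]
= ((((n^(-12) · ((k^4)^3)) / (n^3)) · ((k^2)^3)) · ((k^(-2))^3)) · k^2    [power of a power]
= ((((n^(-12) · k^12) / (n^3)) · ((k^2)^3)) · ((k^(-2))^3)) · k^2    [power of a power]
= ((((n^(-12) · k^12) / n^3) · k^6) · ((k^(-2))^3)) · k^2    [power of a power]
= ((((n^(-12) · k^12) / n^3) · k^6) · k^(-6)) · k^2    [power of a power]
= k^14·n^(-15)    [quotient of powers; product of powers]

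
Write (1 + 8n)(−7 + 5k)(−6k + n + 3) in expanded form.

57k − 175n − 21 − 30k^2 + 461kn − 56n^2 − 240k^2n + 40kn^2

(1 + 8n)(−7 + 5k)(−6k + n + 3)
= (−7 + 5k − 56n + 40kn)(−6k + n + 3)    [distributive law]
= 42k − 7n − 21 − 30k^2 + 5kn + 15k + 336kn − 56n^2 − 168n − 240k^2n + 40kn^2 + 120kn    [distributive law]
= 57k − 175n − 21 − 30k^2 + 461kn − 56n^2 − 240k^2n + 40kn^2    [combine like terms]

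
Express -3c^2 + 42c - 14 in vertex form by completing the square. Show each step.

-3(c - 7)^2 + 133

-3c^2 + 42c - 14
= -3(c^2 - 14c) - 14    [factor out -3 from the c-terms]
= -3(c^2 - 14c + 49 - 49) - 14    [add and subtract 49 inside the bracket]
= -3(c - 7)^2 + 147 - 14    [perfect-square identity]
= -3(c - 7)^2 + 133    [combine constants]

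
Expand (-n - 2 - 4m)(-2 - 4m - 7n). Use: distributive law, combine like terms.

16n + 32mn + 7n^2 + 4 + 16m + 16m^2

(-n - 2 - 4m)(-2 - 4m - 7n)
= 2n + 4mn + 7n^2 + 4 + 8m + 14n + 8m + 16m^2 + 28mn    [distributive law]
= 16n + 32mn + 7n^2 + 4 + 16m + 16m^2    [combine like terms]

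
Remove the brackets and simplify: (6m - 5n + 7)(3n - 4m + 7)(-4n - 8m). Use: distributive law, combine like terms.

-32mn² - 208m²n + 192m³ + 56mn - 112m² + 60n³ + 56n² - 196n - 392m

(6m - 5n + 7)(3n - 4m + 7)(-4n - 8m)
= (18mn - 24m² + 42m - 15n² + 20mn - 35n + 21n - 28m + 49)(-4n - 8m)    [distributive law]
= (38mn - 24m² + 14m - 15n² - 14n + 49)(-4n - 8m)    [combine like terms]
= -152mn² - 304m²n + 96m²n + 192m³ - 56mn - 112m² + 60n³ + 120mn² + 56n² + 112mn - 196n - 392m    [distributive law]
= -32mn² - 208m²n + 192m³ + 56mn - 112m² + 60n³ + 56n² - 196n - 392m    [combine like terms]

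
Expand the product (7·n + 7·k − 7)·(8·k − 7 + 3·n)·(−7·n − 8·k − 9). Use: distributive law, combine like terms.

(7·n + 7·k − 7)·(8·k − 7 + 3·n)·(−7·n − 8·k − 9)
= (56·k·n − 49·n + 21·n^2 + 56·k^2 − 49·k + 21·k·n − 56·k + 49 − 21·n)·(−7·n − 8·k − 9)    [distributive law]
= (77·k·n − 70·n + 21·n^2 + 56·k^2 − 105·k + 49)·(−7·n − 8·k − 9)    [combine like terms]
= −539·k·n^2 − 616·k^2·n − 693·k·n + 490·n^2 + 560·k·n + 630·n − 147·n^3 − 168·k·n^2 − 189·n^2 − 392·k^2·n − 448·k^3 − 504·k^2 + 735·k·n + 840·k^2 + 945·k − 343·n − 392·k − 441    [distributive law]
= −707·k·n^2 − 1008·k^2·n + 602·k·n + 301·n^2 + 287·n − 147·n^3 − 448·k^3 + 336·k^2 + 553·k − 441    [combine like terms]

−707·k·n^2 − 1008·k^2·n + 602·k·n + 301·n^2 + 287·n − 147·n^3 − 448·k^3 + 336·k^2 + 553·k − 441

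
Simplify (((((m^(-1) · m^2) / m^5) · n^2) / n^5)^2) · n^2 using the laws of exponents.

(((((m^(-1) · m^2) / m^5) · n^2) / n^5)^2) · n^2
= (((((m^(-1) · m^2) / m^5) · n^2)^2) / ((n^5)^2)) · n^2    [power of a quotient]
= (((((m^(-1) · m^2) / m^5)^2) · ((n^2)^2)) / ((n^5)^2)) · n^2    [power of a product]
= (((((m^(-1) · m^2)^2) / ((m^5)^2)) · ((n^2)^2)) / ((n^5)^2)) · n^2    [power of a quotient]
= ((((((m^(-1))^2) · ((m^2)^2)) / ((m^5)^2)) · ((n^2)^2)) / ((n^5)^2)) · n^2    [power of a product]
= ((((m^(-2) · ((m^2)^2)) / ((m^5)^2)) · ((n^2)^2)) / ((n^5)^2)) · n^2    [power of a power]
= ((((m^(-2) · m^4) / ((m^5)^2)) · ((n^2)^2)) / ((n^5)^2)) · n^2    [power of a power]
= (((m^2 / ((m^5)^2)) · ((n^2)^2)) / ((n^5)^2)) · n^2    [product of powers]
= (((m^2 / m^10) · ((n^2)^2)) / ((n^5)^2)) · n^2    [power of a power]
= ((m^(-8) · ((n^2)^2)) / ((n^5)^2)) · n^2    [quotient of powers]
= ((m^(-8) · n^4) / ((n^5)^2)) · n^2    [power of a power]
= ((m^(-8) · n^4) / n^10) · n^2    [power of a power]
= m^(-8)n^(-4)    [quotient of powers; product of powers]

m^(-8)n^(-4)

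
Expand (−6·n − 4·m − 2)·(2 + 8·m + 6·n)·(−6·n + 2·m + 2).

(−6·n − 4·m − 2)·(2 + 8·m + 6·n)·(−6·n + 2·m + 2)
= (−12·n − 48·m·n − 36·n^2 − 8·m − 32·m^2 − 24·m·n − 4 − 16·m − 12·n)·(−6·n + 2·m + 2)    [distributive law]
= (−24·n − 72·m·n − 36·n^2 − 24·m − 32·m^2 − 4)·(−6·n + 2·m + 2)    [combine like terms]
= 144·n^2 − 48·m·n − 48·n + 432·m·n^2 − 144·m^2·n − 144·m·n + 216·n^3 − 72·m·n^2 − 72·n^2 + 144·m·n − 48·m^2 − 48·m + 192·m^2·n − 64·m^3 − 64·m^2 + 24·n − 8·m − 8    [distributive law]
= 72·n^2 − 48·m·n − 24·n + 360·m·n^2 + 48·m^2·n + 216·n^3 − 112·m^2 − 56·m − 64·m^3 − 8    [combine like terms]

72·n^2 − 48·m·n − 24·n + 360·m·n^2 + 48·m^2·n + 216·n^3 − 112·m^2 − 56·m − 64·m^3 − 8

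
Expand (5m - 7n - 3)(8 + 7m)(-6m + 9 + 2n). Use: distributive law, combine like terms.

201m^2 + 315m - 67mn - 210m^3 + 364m^2n - 552n - 112n^2 - 98mn^2 - 216

(5m - 7n - 3)(8 + 7m)(-6m + 9 + 2n)
= (40m + 35m^2 - 56n - 49mn - 24 - 21m)(-6m + 9 + 2n)    [distributive law]
= (19m + 35m^2 - 56n - 49mn - 24)(-6m + 9 + 2n)    [combine like terms]
= -114m^2 + 171m + 38mn - 210m^3 + 315m^2 + 70m^2n + 336mn - 504n - 112n^2 + 294m^2n - 441mn - 98mn^2 + 144m - 216 - 48n    [distributive law]
= 201m^2 + 315m - 67mn - 210m^3 + 364m^2n - 552n - 112n^2 - 98mn^2 - 216    [combine like terms]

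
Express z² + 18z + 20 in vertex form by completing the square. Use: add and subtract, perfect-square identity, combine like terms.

z² + 18z + 20
= z² + 18z + 81 - 81 + 20    [add and subtract 81]
= (z + 9)² - 81 + 20    [perfect-square identity]
= (z + 9)² - 61    [combine constants]

(z + 9)² - 61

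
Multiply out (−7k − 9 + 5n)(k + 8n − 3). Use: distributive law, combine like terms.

−7k^2 − 51kn + 12k − 87n + 27 + 40n^2

(−7k − 9 + 5n)(k + 8n − 3)
= −7k^2 − 56kn + 21k − 9k − 72n + 27 + 5kn + 40n^2 − 15n    [distributive law]
= −7k^2 − 51kn + 12k − 87n + 27 + 40n^2    [combine like terms]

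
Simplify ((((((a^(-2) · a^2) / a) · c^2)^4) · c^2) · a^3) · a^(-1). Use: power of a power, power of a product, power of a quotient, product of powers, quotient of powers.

((((((a^(-2) · a^2) / a) · c^2)^4) · c^2) · a^3) · a^(-1)
= ((((((a^(-2) · a^2) / a)^4) · ((c^2)^4)) · c^2) · a^3) · a^(-1)    [power of a product]
= ((((((a^(-2) · a^2)^4) / (a^4)) · ((c^2)^4)) · c^2) · a^3) · a^(-1)    [power of a quotient]
= (((((((a^(-2))^4) · ((a^2)^4)) / (a^4)) · ((c^2)^4)) · c^2) · a^3) · a^(-1)    [power of a product]
= (((((a^(-8) · ((a^2)^4)) / (a^4)) · ((c^2)^4)) · c^2) · a^3) · a^(-1)    [power of a power]
= (((((a^(-8) · a^8) / (a^4)) · ((c^2)^4)) · c^2) · a^3) · a^(-1)    [power of a power]
= ((((a^0 / (a^4)) · ((c^2)^4)) · c^2) · a^3) · a^(-1)    [product of powers]
= (((a^(-4) · ((c^2)^4)) · c^2) · a^3) · a^(-1)    [quotient of powers]
= (((a^(-4) · c^8) · c^2) · a^3) · a^(-1)    [power of a power]
= a^(-2)c^10    [product of powers]

a^(-2)c^10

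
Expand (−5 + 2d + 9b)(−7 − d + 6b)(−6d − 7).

(−5 + 2d + 9b)(−7 − d + 6b)(−6d − 7)
= (35 + 5d − 30b − 14d − 2d^2 + 12bd − 63b − 9bd + 54b^2)(−6d − 7)    [distributive law]
= (35 − 9d − 93b − 2d^2 + 3bd + 54b^2)(−6d − 7)    [combine like terms]
= −210d − 245 + 54d^2 + 63d + 558bd + 651b + 12d^3 + 14d^2 − 18bd^2 − 21bd − 324b^2d − 378b^2    [distributive law]
= −147d − 245 + 68d^2 + 537bd + 651b + 12d^3 − 18bd^2 − 324b^2d − 378b^2    [combine like terms]

−147d − 245 + 68d^2 + 537bd + 651b + 12d^3 − 18bd^2 − 324b^2d − 378b^2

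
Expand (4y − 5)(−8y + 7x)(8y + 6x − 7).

(4y − 5)(−8y + 7x)(8y + 6x − 7)
= (−32y² + 28xy + 40y − 35x)(8y + 6x − 7)    [distributive law]
= −256y³ − 192xy² + 224y² + 224xy² + 168x²y − 196xy + 320y² + 240xy − 280y − 280xy − 210x² + 245x    [distributive law]
= −256y³ + 32xy² + 544y² + 168x²y − 236xy − 280y − 210x² + 245x    [combine like terms]

−256y³ + 32xy² + 544y² + 168x²y − 236xy − 280y − 210x² + 245x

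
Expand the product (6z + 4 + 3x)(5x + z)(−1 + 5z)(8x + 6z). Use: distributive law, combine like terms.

(6z + 4 + 3x)(5x + z)(−1 + 5z)(8x + 6z)
= (30xz + 6z² + 20x + 4z + 15x² + 3xz)(−1 + 5z)(8x + 6z)    [distributive law]
= (33xz + 6z² + 20x + 4z + 15x²)(−1 + 5z)(8x + 6z)    [combine like terms]
= (−33xz + 165xz² − 6z² + 30z³ − 20x + 100xz − 4z + 20z² − 15x² + 75x²z)(8x + 6z)    [distributive law]
= (67xz + 165xz² + 14z² + 30z³ − 20x − 4z − 15x² + 75x²z)(8x + 6z)    [combine like terms]
= 536x²z + 402xz² + 1320x²z² + 990xz³ + 112xz² + 84z³ + 240xz³ + 180z⁴ − 160x² − 120xz − 32xz − 24z² − 120x³ − 90x²z + 600x³z + 450x²z²    [distributive law]
= 446x²z + 514xz² + 1770x²z² + 1230xz³ + 84z³ + 180z⁴ − 160x² − 152xz − 24z² − 120x³ + 600x³z    [combine like terms]

446x²z + 514xz² + 1770x²z² + 1230xz³ + 84z³ + 180z⁴ − 160x² − 152xz − 24z² − 120x³ + 600x³z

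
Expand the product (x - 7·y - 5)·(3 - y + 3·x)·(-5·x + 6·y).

(x - 7·y - 5)·(3 - y + 3·x)·(-5·x + 6·y)
= (3·x - x·y + 3·x² - 21·y + 7·y² - 21·x·y - 15 + 5·y - 15·x)·(-5·x + 6·y)    [distributive law]
= (-12·x - 22·x·y + 3·x² - 16·y + 7·y² - 15)·(-5·x + 6·y)    [combine like terms]
= 60·x² - 72·x·y + 110·x²·y - 132·x·y² - 15·x³ + 18·x²·y + 80·x·y - 96·y² - 35·x·y² + 42·y³ + 75·x - 90·y    [distributive law]
= 60·x² + 8·x·y + 128·x²·y - 167·x·y² - 15·x³ - 96·y² + 42·y³ + 75·x - 90·y    [combine like terms]

60·x² + 8·x·y + 128·x²·y - 167·x·y² - 15·x³ - 96·y² + 42·y³ + 75·x - 90·y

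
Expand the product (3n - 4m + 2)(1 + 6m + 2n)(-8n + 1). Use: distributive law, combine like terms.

-50n^2 - 9n - 80mn^2 - 54mn - 48n^3 + 8m + 192m^2n - 24m^2 + 2

(3n - 4m + 2)(1 + 6m + 2n)(-8n + 1)
= (3n + 18mn + 6n^2 - 4m - 24m^2 - 8mn + 2 + 12m + 4n)(-8n + 1)    [distributive law]
= (7n + 10mn + 6n^2 + 8m - 24m^2 + 2)(-8n + 1)    [combine like terms]
= -56n^2 + 7n - 80mn^2 + 10mn - 48n^3 + 6n^2 - 64mn + 8m + 192m^2n - 24m^2 - 16n + 2    [distributive law]
= -50n^2 - 9n - 80mn^2 - 54mn - 48n^3 + 8m + 192m^2n - 24m^2 + 2    [combine like terms]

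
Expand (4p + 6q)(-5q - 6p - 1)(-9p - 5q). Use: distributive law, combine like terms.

(4p + 6q)(-5q - 6p - 1)(-9p - 5q)
= (-20pq - 24p^2 - 4p - 30q^2 - 36pq - 6q)(-9p - 5q)    [distributive law]
= (-56pq - 24p^2 - 4p - 30q^2 - 6q)(-9p - 5q)    [combine like terms]
= 504p^2q + 280pq^2 + 216p^3 + 120p^2q + 36p^2 + 20pq + 270pq^2 + 150q^3 + 54pq + 30q^2    [distributive law]
= 624p^2q + 550pq^2 + 216p^3 + 36p^2 + 74pq + 150q^3 + 30q^2    [combine like terms]

624p^2q + 550pq^2 + 216p^3 + 36p^2 + 74pq + 150q^3 + 30q^2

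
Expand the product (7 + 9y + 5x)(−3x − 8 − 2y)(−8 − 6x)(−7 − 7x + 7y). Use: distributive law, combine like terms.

−8904x − 9170x² − 4732xy − 4032x³ − 3836x²y − 3136 − 1680y + 3808y² + 3920xy² − 924x³y + 798x²y² + 1008y³ + 756xy³ − 630x⁴

(7 + 9y + 5x)(−3x − 8 − 2y)(−8 − 6x)(−7 − 7x + 7y)
= (−21x − 56 − 14y − 27xy − 72y − 18y² − 15x² − 40x − 10xy)(−8 − 6x)(−7 − 7x + 7y)    [distributive law]
= (−61x − 56 − 86y − 37xy − 18y² − 15x²)(−8 − 6x)(−7 − 7x + 7y)    [combine like terms]
= (488x + 366x² + 448 + 336x + 688y + 516xy + 296xy + 222x²y + 144y² + 108xy² + 120x² + 90x³)(−7 − 7x + 7y)    [distributive law]
= (824x + 486x² + 448 + 688y + 812xy + 222x²y + 144y² + 108xy² + 90x³)(−7 − 7x + 7y)    [combine like terms]
= −5768x − 5768x² + 5768xy − 3402x² − 3402x³ + 3402x²y − 3136 − 3136x + 3136y − 4816y − 4816xy + 4816y² − 5684xy − 5684x²y + 5684xy² − 1554x²y − 1554x³y + 1554x²y² − 1008y² − 1008xy² + 1008y³ − 756xy² − 756x²y² + 756xy³ − 630x³ − 630x⁴ + 630x³y    [distributive law]
= −8904x − 9170x² − 4732xy − 4032x³ − 3836x²y − 3136 − 1680y + 3808y² + 3920xy² − 924x³y + 798x²y² + 1008y³ + 756xy³ − 630x⁴    [combine like terms]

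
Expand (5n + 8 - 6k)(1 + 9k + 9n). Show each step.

(5n + 8 - 6k)(1 + 9k + 9n)
= 5n + 45kn + 45n^2 + 8 + 72k + 72n - 6k - 54k^2 - 54kn    [distributive law]
= 77n - 9kn + 45n^2 + 8 + 66k - 54k^2    [combine like terms]

77n - 9kn + 45n^2 + 8 + 66k - 54k^2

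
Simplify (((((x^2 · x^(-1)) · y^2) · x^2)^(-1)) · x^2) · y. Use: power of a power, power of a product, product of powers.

(((((x^2 · x^(-1)) · y^2) · x^2)^(-1)) · x^2) · y
= (((((x^2 · x^(-1)) · y^2)^(-1)) · ((x^2)^(-1))) · x^2) · y    [power of a product]
= (((((x^2 · x^(-1))^(-1)) · ((y^2)^(-1))) · ((x^2)^(-1))) · x^2) · y    [power of a product]
= ((((((x^2)^(-1)) · ((x^(-1))^(-1))) · ((y^2)^(-1))) · ((x^2)^(-1))) · x^2) · y    [power of a product]
= ((((x^(-2) · ((x^(-1))^(-1))) · ((y^2)^(-1))) · ((x^2)^(-1))) · x^2) · y    [power of a power]
= ((((x^(-2) · x) · ((y^2)^(-1))) · ((x^2)^(-1))) · x^2) · y    [power of a power]
= (((x^(-1) · ((y^2)^(-1))) · ((x^2)^(-1))) · x^2) · y    [product of powers]
= (((x^(-1) · y^(-2)) · ((x^2)^(-1))) · x^2) · y    [power of a power]
= (((x^(-1) · y^(-2)) · x^(-2)) · x^2) · y    [power of a power]
= x^(-1)·y^(-1)    [product of powers]

x^(-1)·y^(-1)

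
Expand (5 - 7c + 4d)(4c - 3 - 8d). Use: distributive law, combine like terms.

(5 - 7c + 4d)(4c - 3 - 8d)
= 20c - 15 - 40d - 28c^2 + 21c + 56cd + 16cd - 12d - 32d^2    [distributive law]
= 41c - 15 - 52d - 28c^2 + 72cd - 32d^2    [combine like terms]

41c - 15 - 52d - 28c^2 + 72cd - 32d^2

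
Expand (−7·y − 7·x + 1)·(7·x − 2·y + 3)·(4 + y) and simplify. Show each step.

(−7·y − 7·x + 1)·(7·x − 2·y + 3)·(4 + y)
= (−49·x·y + 14·y^2 − 21·y − 49·x^2 + 14·x·y − 21·x + 7·x − 2·y + 3)·(4 + y)    [distributive law]
= (−35·x·y + 14·y^2 − 23·y − 49·x^2 − 14·x + 3)·(4 + y)    [combine like terms]
= −140·x·y − 35·x·y^2 + 56·y^2 + 14·y^3 − 92·y − 23·y^2 − 196·x^2 − 49·x^2·y − 56·x − 14·x·y + 12 + 3·y    [distributive law]
= −154·x·y − 35·x·y^2 + 33·y^2 + 14·y^3 − 89·y − 196·x^2 − 49·x^2·y − 56·x + 12    [combine like terms]

−154·x·y − 35·x·y^2 + 33·y^2 + 14·y^3 − 89·y − 196·x^2 − 49·x^2·y − 56·x + 12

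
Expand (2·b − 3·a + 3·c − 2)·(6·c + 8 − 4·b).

24·b − 8·b^2 − 18·a·c − 24·a + 12·a·b + 18·c^2 + 12·c − 16

(2·b − 3·a + 3·c − 2)·(6·c + 8 − 4·b)
= 12·b·c + 16·b − 8·b^2 − 18·a·c − 24·a + 12·a·b + 18·c^2 + 24·c − 12·b·c − 12·c − 16 + 8·b    [distributive law]
= 24·b − 8·b^2 − 18·a·c − 24·a + 12·a·b + 18·c^2 + 12·c − 16    [combine like terms]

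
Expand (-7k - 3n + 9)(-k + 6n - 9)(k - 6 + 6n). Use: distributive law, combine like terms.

7k³ + 12k² + 3k²n + 639kn - 252kn² - 405k + 594n² - 108n³ - 972n + 486

(-7k - 3n + 9)(-k + 6n - 9)(k - 6 + 6n)
= (7k² - 42kn + 63k + 3kn - 18n² + 27n - 9k + 54n - 81)(k - 6 + 6n)    [distributive law]
= (7k² - 39kn + 54k - 18n² + 81n - 81)(k - 6 + 6n)    [combine like terms]
= 7k³ - 42k² + 42k²n - 39k²n + 234kn - 234kn² + 54k² - 324k + 324kn - 18kn² + 108n² - 108n³ + 81kn - 486n + 486n² - 81k + 486 - 486n    [distributive law]
= 7k³ + 12k² + 3k²n + 639kn - 252kn² - 405k + 594n² - 108n³ - 972n + 486    [combine like terms]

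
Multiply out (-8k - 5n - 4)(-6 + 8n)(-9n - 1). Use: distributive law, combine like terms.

-368kn - 48k + 576kn^2 + 58n^2 - 214n + 360n^3 - 24

(-8k - 5n - 4)(-6 + 8n)(-9n - 1)
= (48k - 64kn + 30n - 40n^2 + 24 - 32n)(-9n - 1)    [distributive law]
= (48k - 64kn - 2n - 40n^2 + 24)(-9n - 1)    [combine like terms]
= -432kn - 48k + 576kn^2 + 64kn + 18n^2 + 2n + 360n^3 + 40n^2 - 216n - 24    [distributive law]
= -368kn - 48k + 576kn^2 + 58n^2 - 214n + 360n^3 - 24    [combine like terms]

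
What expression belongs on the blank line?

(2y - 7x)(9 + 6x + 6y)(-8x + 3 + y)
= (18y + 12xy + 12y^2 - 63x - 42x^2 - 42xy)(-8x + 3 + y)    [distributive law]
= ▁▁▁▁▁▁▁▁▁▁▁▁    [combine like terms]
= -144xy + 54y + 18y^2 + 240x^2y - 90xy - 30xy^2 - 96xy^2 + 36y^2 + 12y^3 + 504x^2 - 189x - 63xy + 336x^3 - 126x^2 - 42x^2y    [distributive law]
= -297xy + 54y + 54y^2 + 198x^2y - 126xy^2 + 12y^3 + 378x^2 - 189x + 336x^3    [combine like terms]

Applying combine like terms to the line above:

(18y - 30xy + 12y^2 - 63x - 42x^2)(-8x + 3 + y)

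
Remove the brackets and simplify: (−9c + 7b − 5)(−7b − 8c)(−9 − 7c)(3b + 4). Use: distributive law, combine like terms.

448b^2c − 2312bc − 147b^2c^2 − 2980bc^2 − 3712c^2 − 1512bc^3 − 2016c^3 + 1323b^3 + 819b^2 + 1029b^3c − 1260b − 1440c

(−9c + 7b − 5)(−7b − 8c)(−9 − 7c)(3b + 4)
= (63bc + 72c^2 − 49b^2 − 56bc + 35b + 40c)(−9 − 7c)(3b + 4)    [distributive law]
= (7bc + 72c^2 − 49b^2 + 35b + 40c)(−9 − 7c)(3b + 4)    [combine like terms]
= (−63bc − 49bc^2 − 648c^2 − 504c^3 + 441b^2 + 343b^2c − 315b − 245bc − 360c − 280c^2)(3b + 4)    [distributive law]
= (−308bc − 49bc^2 − 928c^2 − 504c^3 + 441b^2 + 343b^2c − 315b − 360c)(3b + 4)    [combine like terms]
= −924b^2c − 1232bc − 147b^2c^2 − 196bc^2 − 2784bc^2 − 3712c^2 − 1512bc^3 − 2016c^3 + 1323b^3 + 1764b^2 + 1029b^3c + 1372b^2c − 945b^2 − 1260b − 1080bc − 1440c    [distributive law]
= 448b^2c − 2312bc − 147b^2c^2 − 2980bc^2 − 3712c^2 − 1512bc^3 − 2016c^3 + 1323b^3 + 819b^2 + 1029b^3c − 1260b − 1440c    [combine like terms]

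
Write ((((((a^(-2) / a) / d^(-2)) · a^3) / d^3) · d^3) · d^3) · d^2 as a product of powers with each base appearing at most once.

((((((a^(-2) / a) / d^(-2)) · a^3) / d^3) · d^3) · d^3) · d^2
= (((((a^(-3) / d^(-2)) · a^3) / d^3) · d^3) · d^3) · d^2    [quotient of powers]
= d^7    [quotient of powers; product of powers]

d^7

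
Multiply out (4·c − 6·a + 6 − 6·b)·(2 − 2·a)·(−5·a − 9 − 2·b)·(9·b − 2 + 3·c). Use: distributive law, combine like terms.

(4·c − 6·a + 6 − 6·b)·(2 − 2·a)·(−5·a − 9 − 2·b)·(9·b − 2 + 3·c)
= (8·c − 8·a·c − 12·a + 12·a^2 + 12 − 12·a − 12·b + 12·a·b)·(−5·a − 9 − 2·b)·(9·b − 2 + 3·c)    [distributive law]
= (8·c − 8·a·c − 24·a + 12·a^2 + 12 − 12·b + 12·a·b)·(−5·a − 9 − 2·b)·(9·b − 2 + 3·c)    [combine like terms]
= (−40·a·c − 72·c − 16·b·c + 40·a^2·c + 72·a·c + 16·a·b·c + 120·a^2 + 216·a + 48·a·b − 60·a^3 − 108·a^2 − 24·a^2·b − 60·a − 108 − 24·b + 60·a·b + 108·b + 24·b^2 − 60·a^2·b − 108·a·b − 24·a·b^2)·(9·b − 2 + 3·c)    [distributive law]
= (32·a·c − 72·c − 16·b·c + 40·a^2·c + 16·a·b·c + 12·a^2 + 156·a − 60·a^3 − 84·a^2·b − 108 + 84·b + 24·b^2 − 24·a·b^2)·(9·b − 2 + 3·c)    [combine like terms]
= 288·a·b·c − 64·a·c + 96·a·c^2 − 648·b·c + 144·c − 216·c^2 − 144·b^2·c + 32·b·c − 48·b·c^2 + 360·a^2·b·c − 80·a^2·c + 120·a^2·c^2 + 144·a·b^2·c − 32·a·b·c + 48·a·b·c^2 + 108·a^2·b − 24·a^2 + 36·a^2·c + 1404·a·b − 312·a + 468·a·c − 540·a^3·b + 120·a^3 − 180·a^3·c − 756·a^2·b^2 + 168·a^2·b − 252·a^2·b·c − 972·b + 216 − 324·c + 756·b^2 − 168·b + 252·b·c + 216·b^3 − 48·b^2 + 72·b^2·c − 216·a·b^3 + 48·a·b^2 − 72·a·b^2·c    [distributive law]
= 256·a·b·c + 404·a·c + 96·a·c^2 − 364·b·c − 180·c − 216·c^2 − 72·b^2·c − 48·b·c^2 + 108·a^2·b·c − 44·a^2·c + 120·a^2·c^2 + 72·a·b^2·c + 48·a·b·c^2 + 276·a^2·b − 24·a^2 + 1404·a·b − 312·a − 540·a^3·b + 120·a^3 − 180·a^3·c − 756·a^2·b^2 − 1140·b + 216 + 708·b^2 + 216·b^3 − 216·a·b^3 + 48·a·b^2    [combine like terms]

256·a·b·c + 404·a·c + 96·a·c^2 − 364·b·c − 180·c − 216·c^2 − 72·b^2·c − 48·b·c^2 + 108·a^2·b·c − 44·a^2·c + 120·a^2·c^2 + 72·a·b^2·c + 48·a·b·c^2 + 276·a^2·b − 24·a^2 + 1404·a·b − 312·a − 540·a^3·b + 120·a^3 − 180·a^3·c − 756·a^2·b^2 − 1140·b + 216 + 708·b^2 + 216·b^3 − 216·a·b^3 + 48·a·b^2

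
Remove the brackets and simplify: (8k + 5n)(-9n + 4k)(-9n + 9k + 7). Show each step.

63kn² - 756k²n - 364kn + 288k³ + 224k² + 405n³ - 315n²

(8k + 5n)(-9n + 4k)(-9n + 9k + 7)
= (-72kn + 32k² - 45n² + 20kn)(-9n + 9k + 7)    [distributive law]
= (-52kn + 32k² - 45n²)(-9n + 9k + 7)    [combine like terms]
= 468kn² - 468k²n - 364kn - 288k²n + 288k³ + 224k² + 405n³ - 405kn² - 315n²    [distributive law]
= 63kn² - 756k²n - 364kn + 288k³ + 224k² + 405n³ - 315n²    [combine like terms]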